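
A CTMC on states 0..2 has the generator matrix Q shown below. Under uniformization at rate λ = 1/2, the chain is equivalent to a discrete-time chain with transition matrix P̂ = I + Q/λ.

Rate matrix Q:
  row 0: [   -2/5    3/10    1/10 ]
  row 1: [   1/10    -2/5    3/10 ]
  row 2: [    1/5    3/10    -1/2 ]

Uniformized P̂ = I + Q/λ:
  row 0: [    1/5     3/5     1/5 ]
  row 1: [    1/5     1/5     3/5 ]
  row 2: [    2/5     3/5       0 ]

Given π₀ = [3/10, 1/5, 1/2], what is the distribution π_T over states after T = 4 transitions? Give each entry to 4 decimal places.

t=0: π = [0.3000, 0.2000, 0.5000]
t=1: π = [0.3000, 0.5200, 0.1800]
t=2: π = [0.2360, 0.3920, 0.3720]
t=3: π = [0.2744, 0.4432, 0.2824]
t=4: π = [0.2565, 0.4227, 0.3208]

π = [0.2565, 0.4227, 0.3208]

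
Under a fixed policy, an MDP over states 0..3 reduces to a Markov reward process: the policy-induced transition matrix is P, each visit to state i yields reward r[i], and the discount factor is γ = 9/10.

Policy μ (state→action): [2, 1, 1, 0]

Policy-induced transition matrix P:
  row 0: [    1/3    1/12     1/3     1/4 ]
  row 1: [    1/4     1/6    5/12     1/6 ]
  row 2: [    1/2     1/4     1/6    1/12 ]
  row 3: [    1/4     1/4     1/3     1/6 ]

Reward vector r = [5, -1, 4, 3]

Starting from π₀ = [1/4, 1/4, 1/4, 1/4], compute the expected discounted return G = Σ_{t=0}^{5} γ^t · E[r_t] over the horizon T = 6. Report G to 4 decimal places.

G = 14.8473

t=0: π = [0.2500, 0.2500, 0.2500, 0.2500], E[r] = 2.7500, γ^t·E[r] = 2.750000, running G = 2.750000
t=1: π = [0.3333, 0.1875, 0.3125, 0.1667], E[r] = 3.2292, γ^t·E[r] = 2.906250, running G = 5.656250
t=2: π = [0.3559, 0.1788, 0.2969, 0.1684], E[r] = 3.2934, γ^t·E[r] = 2.667656, running G = 8.323906
t=3: π = [0.3539, 0.1758, 0.2988, 0.1716], E[r] = 3.3034, γ^t·E[r] = 2.408168, running G = 10.732074
t=4: π = [0.3542, 0.1764, 0.2982, 0.1713], E[r] = 3.3011, γ^t·E[r] = 2.165825, running G = 12.897899
t=5: π = [0.3541, 0.1763, 0.2983, 0.1713], E[r] = 3.3014, γ^t·E[r] = 1.949424, running G = 14.847323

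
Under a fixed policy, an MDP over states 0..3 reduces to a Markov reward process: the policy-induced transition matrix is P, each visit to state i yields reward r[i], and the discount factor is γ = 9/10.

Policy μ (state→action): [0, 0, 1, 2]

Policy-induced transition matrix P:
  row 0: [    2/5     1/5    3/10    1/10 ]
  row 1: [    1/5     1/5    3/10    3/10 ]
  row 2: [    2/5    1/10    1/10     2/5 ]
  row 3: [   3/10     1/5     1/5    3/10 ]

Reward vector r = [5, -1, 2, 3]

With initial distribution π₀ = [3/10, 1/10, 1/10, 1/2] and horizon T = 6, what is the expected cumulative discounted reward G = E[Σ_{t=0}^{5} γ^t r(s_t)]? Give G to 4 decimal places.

G = 13.1347

t=0: π = [0.3000, 0.1000, 0.1000, 0.5000], E[r] = 3.1000, γ^t·E[r] = 3.100000, running G = 3.100000
t=1: π = [0.3300, 0.1900, 0.2300, 0.2500], E[r] = 2.6700, γ^t·E[r] = 2.403000, running G = 5.503000
t=2: π = [0.3370, 0.1770, 0.2290, 0.2570], E[r] = 2.7370, γ^t·E[r] = 2.216970, running G = 7.719970
t=3: π = [0.3389, 0.1771, 0.2285, 0.2555], E[r] = 2.7409, γ^t·E[r] = 1.998116, running G = 9.718086
t=4: π = [0.3390, 0.1772, 0.2288, 0.2551], E[r] = 2.7407, γ^t·E[r] = 1.798180, running G = 11.516266
t=5: π = [0.3391, 0.1771, 0.2287, 0.2551], E[r] = 2.7409, γ^t·E[r] = 1.618464, running G = 13.134730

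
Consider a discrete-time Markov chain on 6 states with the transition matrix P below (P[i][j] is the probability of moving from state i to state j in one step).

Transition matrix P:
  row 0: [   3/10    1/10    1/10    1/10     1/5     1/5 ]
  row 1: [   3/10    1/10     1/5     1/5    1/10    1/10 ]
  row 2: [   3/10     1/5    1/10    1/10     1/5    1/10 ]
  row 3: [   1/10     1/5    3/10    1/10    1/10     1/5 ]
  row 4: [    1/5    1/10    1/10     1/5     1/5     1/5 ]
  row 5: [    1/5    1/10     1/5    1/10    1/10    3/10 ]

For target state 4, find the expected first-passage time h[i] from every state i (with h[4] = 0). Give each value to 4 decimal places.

h = [6.3709, 7.0065, 6.3638, 7.0701, 0.0000, 7.0780]

First-step conditioning: h[4] = 0; for i ≠ 4, h[i] = 1 + Σ_k P[i][k]·h[k].
  h[0] = 1 + 3/10·h[0] + 1/10·h[1] + 1/10·h[2] + 1/10·h[3] + 1/5·h[5]
  h[1] = 1 + 3/10·h[0] + 1/10·h[1] + 1/5·h[2] + 1/5·h[3] + 1/10·h[5]
  h[2] = 1 + 3/10·h[0] + 1/5·h[1] + 1/10·h[2] + 1/10·h[3] + 1/10·h[5]
  h[3] = 1 + 1/10·h[0] + 1/5·h[1] + 3/10·h[2] + 1/10·h[3] + 1/5·h[5]
  h[5] = 1 + 1/5·h[0] + 1/10·h[1] + 1/5·h[2] + 1/10·h[3] + 3/10·h[5]
Solving the 5×5 linear system over states ≠ 4 gives exactly h = [89110/13987, 98000/13987, 89010/13987, 98890/13987, 0, 99000/13987] (h[4] = 0 is the target).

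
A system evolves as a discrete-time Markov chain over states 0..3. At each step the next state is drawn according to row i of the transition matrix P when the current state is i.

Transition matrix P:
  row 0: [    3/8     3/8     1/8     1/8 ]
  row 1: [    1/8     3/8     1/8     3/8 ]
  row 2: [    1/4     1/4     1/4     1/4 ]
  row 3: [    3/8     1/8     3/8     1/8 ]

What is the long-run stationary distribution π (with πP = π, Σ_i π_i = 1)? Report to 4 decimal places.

Balance equations π_j = Σ_i π_i·P[i][j]:
  π_0 = 3/8·π_0 + 1/8·π_1 + 1/4·π_2 + 3/8·π_3
  π_1 = 3/8·π_0 + 3/8·π_1 + 1/4·π_2 + 1/8·π_3
  π_2 = 1/8·π_0 + 1/8·π_1 + 1/4·π_2 + 3/8·π_3
  normalize: π_0 + π_1 + π_2 + π_3 = 1
Solving the linear system gives exactly π = [8/29, 17/58, 6/29, 13/58].

π = [0.2759, 0.2931, 0.2069, 0.2241]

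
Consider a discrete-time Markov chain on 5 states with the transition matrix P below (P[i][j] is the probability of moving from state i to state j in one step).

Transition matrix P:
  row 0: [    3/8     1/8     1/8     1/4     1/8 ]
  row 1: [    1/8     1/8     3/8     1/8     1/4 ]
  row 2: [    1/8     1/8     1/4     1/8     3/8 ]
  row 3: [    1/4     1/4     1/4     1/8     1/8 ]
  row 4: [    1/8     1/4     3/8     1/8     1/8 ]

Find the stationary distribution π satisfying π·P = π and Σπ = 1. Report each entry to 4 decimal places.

π = [0.1915, 0.1705, 0.2742, 0.1489, 0.2149]

Balance equations π_j = Σ_i π_i·P[i][j]:
  π_0 = 3/8·π_0 + 1/8·π_1 + 1/8·π_2 + 1/4·π_3 + 1/8·π_4
  π_1 = 1/8·π_0 + 1/8·π_1 + 1/8·π_2 + 1/4·π_3 + 1/4·π_4
  π_2 = 1/8·π_0 + 3/8·π_1 + 1/4·π_2 + 1/4·π_3 + 3/8·π_4
  π_3 = 1/4·π_0 + 1/8·π_1 + 1/8·π_2 + 1/8·π_3 + 1/8·π_4
  normalize: π_0 + π_1 + π_2 + π_3 + π_4 = 1
Solving the linear system gives exactly π = [9/47, 649/3807, 116/423, 7/47, 818/3807].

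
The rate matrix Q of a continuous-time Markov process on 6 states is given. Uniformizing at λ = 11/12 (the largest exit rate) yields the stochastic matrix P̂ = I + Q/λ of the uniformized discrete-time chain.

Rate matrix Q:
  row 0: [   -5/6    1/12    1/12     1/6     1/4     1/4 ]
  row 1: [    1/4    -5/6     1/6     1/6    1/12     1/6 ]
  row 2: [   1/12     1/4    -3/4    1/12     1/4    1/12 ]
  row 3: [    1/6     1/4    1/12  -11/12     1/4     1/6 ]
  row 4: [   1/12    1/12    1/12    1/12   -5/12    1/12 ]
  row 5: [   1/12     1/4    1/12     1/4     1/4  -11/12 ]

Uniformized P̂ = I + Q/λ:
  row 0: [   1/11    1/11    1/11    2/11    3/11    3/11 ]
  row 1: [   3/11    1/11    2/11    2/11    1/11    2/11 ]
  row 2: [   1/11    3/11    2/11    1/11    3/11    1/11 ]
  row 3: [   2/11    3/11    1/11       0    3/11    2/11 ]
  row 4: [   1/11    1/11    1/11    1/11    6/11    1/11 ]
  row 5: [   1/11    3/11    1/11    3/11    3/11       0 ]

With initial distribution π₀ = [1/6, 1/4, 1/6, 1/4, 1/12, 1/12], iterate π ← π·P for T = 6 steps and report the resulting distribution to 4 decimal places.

π = [0.1316, 0.1590, 0.1159, 0.1292, 0.3350, 0.1293]

t=0: π = [0.1667, 0.2500, 0.1667, 0.2500, 0.0833, 0.0833]
t=1: π = [0.1591, 0.1818, 0.1288, 0.1212, 0.2500, 0.1591]
t=2: π = [0.1350, 0.1653, 0.1191, 0.1398, 0.3079, 0.1329]
t=3: π = [0.1337, 0.1622, 0.1168, 0.1297, 0.3266, 0.1311]
t=4: π = [0.1322, 0.1596, 0.1163, 0.1299, 0.3323, 0.1298]
t=5: π = [0.1317, 0.1593, 0.1160, 0.1292, 0.3344, 0.1294]
t=6: π = [0.1316, 0.1590, 0.1159, 0.1292, 0.3350, 0.1293]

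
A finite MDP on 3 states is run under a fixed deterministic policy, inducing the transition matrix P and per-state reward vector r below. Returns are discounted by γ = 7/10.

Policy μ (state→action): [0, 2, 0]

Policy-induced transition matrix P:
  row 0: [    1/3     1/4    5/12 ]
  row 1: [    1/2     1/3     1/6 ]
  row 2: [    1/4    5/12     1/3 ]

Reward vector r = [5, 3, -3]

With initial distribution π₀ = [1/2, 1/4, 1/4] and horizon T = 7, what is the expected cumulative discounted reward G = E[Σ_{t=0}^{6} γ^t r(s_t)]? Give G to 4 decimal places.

t=0: π = [0.5000, 0.2500, 0.2500], E[r] = 2.5000, γ^t·E[r] = 2.500000, running G = 2.500000
t=1: π = [0.3542, 0.3125, 0.3333], E[r] = 1.7083, γ^t·E[r] = 1.195833, running G = 3.695833
t=2: π = [0.3576, 0.3316, 0.3108], E[r] = 1.8507, γ^t·E[r] = 0.906840, running G = 4.602674
t=3: π = [0.3627, 0.3294, 0.3079], E[r] = 1.8782, γ^t·E[r] = 0.644217, running G = 5.246890
t=4: π = [0.3626, 0.3288, 0.3087], E[r] = 1.8732, γ^t·E[r] = 0.449765, running G = 5.696655
t=5: π = [0.3624, 0.3288, 0.3088], E[r] = 1.8723, γ^t·E[r] = 0.314675, running G = 6.011330
t=6: π = [0.3624, 0.3289, 0.3087], E[r] = 1.8725, γ^t·E[r] = 0.220293, running G = 6.231623

G = 6.2316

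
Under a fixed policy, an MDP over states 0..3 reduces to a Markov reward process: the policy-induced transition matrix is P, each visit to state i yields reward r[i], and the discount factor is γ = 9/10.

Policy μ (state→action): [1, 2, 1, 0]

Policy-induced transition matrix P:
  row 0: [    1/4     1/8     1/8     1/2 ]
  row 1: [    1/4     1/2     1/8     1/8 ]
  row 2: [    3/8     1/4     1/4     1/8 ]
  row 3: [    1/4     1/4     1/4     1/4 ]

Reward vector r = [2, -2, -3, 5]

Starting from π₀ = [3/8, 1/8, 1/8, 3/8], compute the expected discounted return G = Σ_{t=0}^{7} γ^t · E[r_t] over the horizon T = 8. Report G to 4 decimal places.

G = 5.7464

t=0: π = [0.3750, 0.1250, 0.1250, 0.3750], E[r] = 2.0000, γ^t·E[r] = 2.000000, running G = 2.000000
t=1: π = [0.2656, 0.2344, 0.1875, 0.3125], E[r] = 1.0625, γ^t·E[r] = 0.956250, running G = 2.956250
t=2: π = [0.2734, 0.2754, 0.1875, 0.2637], E[r] = 0.7520, γ^t·E[r] = 0.609082, running G = 3.565332
t=3: π = [0.2734, 0.2847, 0.1814, 0.2605], E[r] = 0.7358, γ^t·E[r] = 0.536427, running G = 4.101759
t=4: π = [0.2727, 0.2870, 0.1802, 0.2601], E[r] = 0.7312, γ^t·E[r] = 0.479721, running G = 4.581480
t=5: π = [0.2725, 0.2877, 0.1800, 0.2598], E[r] = 0.7284, γ^t·E[r] = 0.430134, running G = 5.011614
t=6: π = [0.2725, 0.2878, 0.1800, 0.2597], E[r] = 0.7277, γ^t·E[r] = 0.386746, running G = 5.398360
t=7: π = [0.2725, 0.2879, 0.1800, 0.2596], E[r] = 0.7276, γ^t·E[r] = 0.347994, running G = 5.746354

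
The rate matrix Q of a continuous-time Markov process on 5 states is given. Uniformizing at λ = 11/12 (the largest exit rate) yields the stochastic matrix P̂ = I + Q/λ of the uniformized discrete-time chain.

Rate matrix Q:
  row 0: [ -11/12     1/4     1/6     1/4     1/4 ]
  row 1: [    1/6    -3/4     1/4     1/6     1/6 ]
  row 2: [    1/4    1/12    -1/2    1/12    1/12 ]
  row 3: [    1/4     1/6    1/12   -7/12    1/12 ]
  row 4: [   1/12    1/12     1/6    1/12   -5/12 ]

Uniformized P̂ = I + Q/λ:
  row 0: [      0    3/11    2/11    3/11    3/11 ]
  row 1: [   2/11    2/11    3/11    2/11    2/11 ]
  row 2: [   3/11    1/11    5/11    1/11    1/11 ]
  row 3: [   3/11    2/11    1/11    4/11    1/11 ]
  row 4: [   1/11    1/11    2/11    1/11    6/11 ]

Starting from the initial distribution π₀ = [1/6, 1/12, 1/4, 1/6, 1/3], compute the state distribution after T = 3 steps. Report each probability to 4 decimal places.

t=0: π = [0.1667, 0.0833, 0.2500, 0.1667, 0.3333]
t=1: π = [0.1591, 0.1439, 0.2424, 0.1742, 0.2803]
t=2: π = [0.1653, 0.1488, 0.2452, 0.1804, 0.2603]
t=3: π = [0.1668, 0.1509, 0.2458, 0.1837, 0.2528]

π = [0.1668, 0.1509, 0.2458, 0.1837, 0.2528]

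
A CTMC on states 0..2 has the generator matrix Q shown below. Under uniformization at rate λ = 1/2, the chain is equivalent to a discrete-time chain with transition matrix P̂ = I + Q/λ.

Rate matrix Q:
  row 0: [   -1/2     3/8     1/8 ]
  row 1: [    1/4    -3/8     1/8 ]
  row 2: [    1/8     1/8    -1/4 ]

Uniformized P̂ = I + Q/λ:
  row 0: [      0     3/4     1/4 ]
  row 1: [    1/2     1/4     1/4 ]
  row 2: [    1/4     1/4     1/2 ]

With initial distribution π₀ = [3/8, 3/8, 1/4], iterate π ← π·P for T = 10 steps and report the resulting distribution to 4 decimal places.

π = [0.2778, 0.3888, 0.3333]

t=0: π = [0.3750, 0.3750, 0.2500]
t=1: π = [0.2500, 0.4375, 0.3125]
t=2: π = [0.2969, 0.3750, 0.3281]
t=3: π = [0.2695, 0.3984, 0.3320]
t=4: π = [0.2822, 0.3848, 0.3330]
t=5: π = [0.2756, 0.3911, 0.3333]
t=6: π = [0.2789, 0.3878, 0.3333]
t=7: π = [0.2772, 0.3894, 0.3333]
t=8: π = [0.2780, 0.3886, 0.3333]
t=9: π = [0.2776, 0.3890, 0.3333]
t=10: π = [0.2778, 0.3888, 0.3333]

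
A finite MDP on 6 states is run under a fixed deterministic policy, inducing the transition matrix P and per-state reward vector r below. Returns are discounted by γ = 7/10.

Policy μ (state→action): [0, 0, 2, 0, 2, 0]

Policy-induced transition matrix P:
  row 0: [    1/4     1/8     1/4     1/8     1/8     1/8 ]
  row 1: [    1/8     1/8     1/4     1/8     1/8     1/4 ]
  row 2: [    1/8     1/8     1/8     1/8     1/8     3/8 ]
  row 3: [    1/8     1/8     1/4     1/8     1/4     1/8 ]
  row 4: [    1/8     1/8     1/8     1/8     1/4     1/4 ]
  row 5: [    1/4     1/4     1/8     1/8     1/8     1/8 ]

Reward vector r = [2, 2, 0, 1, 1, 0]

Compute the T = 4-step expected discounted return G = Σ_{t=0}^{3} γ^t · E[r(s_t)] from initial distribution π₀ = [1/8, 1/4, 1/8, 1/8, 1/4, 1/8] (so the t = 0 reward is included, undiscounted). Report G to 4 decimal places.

G = 2.5273

t=0: π = [0.1250, 0.2500, 0.1250, 0.1250, 0.2500, 0.1250], E[r] = 1.1250, γ^t·E[r] = 1.125000, running G = 1.125000
t=1: π = [0.1563, 0.1406, 0.1875, 0.1250, 0.1719, 0.2188], E[r] = 0.8906, γ^t·E[r] = 0.623438, running G = 1.748438
t=2: π = [0.1719, 0.1523, 0.1777, 0.1250, 0.1621, 0.2109], E[r] = 0.9355, γ^t·E[r] = 0.458418, running G = 2.206855
t=3: π = [0.1729, 0.1514, 0.1812, 0.1250, 0.1609, 0.2087], E[r] = 0.9343, γ^t·E[r] = 0.320474, running G = 2.527329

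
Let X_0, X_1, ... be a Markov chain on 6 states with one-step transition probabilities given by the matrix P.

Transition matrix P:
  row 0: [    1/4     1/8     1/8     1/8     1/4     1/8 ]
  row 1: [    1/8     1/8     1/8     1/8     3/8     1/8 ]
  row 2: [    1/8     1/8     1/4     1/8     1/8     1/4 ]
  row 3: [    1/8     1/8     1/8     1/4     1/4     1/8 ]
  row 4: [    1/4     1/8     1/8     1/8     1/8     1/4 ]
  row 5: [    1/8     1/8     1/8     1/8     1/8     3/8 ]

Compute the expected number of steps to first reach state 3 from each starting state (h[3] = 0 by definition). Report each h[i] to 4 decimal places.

h = [8.0000, 8.0000, 8.0000, 0.0000, 8.0000, 8.0000]

First-step conditioning: h[3] = 0; for i ≠ 3, h[i] = 1 + Σ_k P[i][k]·h[k].
  h[0] = 1 + 1/4·h[0] + 1/8·h[1] + 1/8·h[2] + 1/4·h[4] + 1/8·h[5]
  h[1] = 1 + 1/8·h[0] + 1/8·h[1] + 1/8·h[2] + 3/8·h[4] + 1/8·h[5]
  h[2] = 1 + 1/8·h[0] + 1/8·h[1] + 1/4·h[2] + 1/8·h[4] + 1/4·h[5]
  h[4] = 1 + 1/4·h[0] + 1/8·h[1] + 1/8·h[2] + 1/8·h[4] + 1/4·h[5]
  h[5] = 1 + 1/8·h[0] + 1/8·h[1] + 1/8·h[2] + 1/8·h[4] + 3/8·h[5]
Solving the 5×5 linear system over states ≠ 3 gives exactly h = [8, 8, 8, 0, 8, 8] (h[3] = 0 is the target).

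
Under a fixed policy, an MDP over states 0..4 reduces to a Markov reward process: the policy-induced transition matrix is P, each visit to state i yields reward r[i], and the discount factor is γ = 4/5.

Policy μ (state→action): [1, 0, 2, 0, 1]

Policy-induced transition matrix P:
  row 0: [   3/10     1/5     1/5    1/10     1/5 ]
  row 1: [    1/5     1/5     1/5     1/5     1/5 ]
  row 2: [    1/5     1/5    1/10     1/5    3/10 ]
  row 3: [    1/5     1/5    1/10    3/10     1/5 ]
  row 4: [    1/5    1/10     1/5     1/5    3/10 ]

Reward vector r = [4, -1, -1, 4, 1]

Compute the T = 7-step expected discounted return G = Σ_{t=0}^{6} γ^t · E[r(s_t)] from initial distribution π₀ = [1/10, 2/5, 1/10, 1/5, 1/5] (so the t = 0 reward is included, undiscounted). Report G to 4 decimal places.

G = 5.5503

t=0: π = [0.1000, 0.4000, 0.1000, 0.2000, 0.2000], E[r] = 0.9000, γ^t·E[r] = 0.900000, running G = 0.900000
t=1: π = [0.2100, 0.1800, 0.1700, 0.2100, 0.2300], E[r] = 1.5600, γ^t·E[r] = 1.248000, running G = 2.148000
t=2: π = [0.2210, 0.1770, 0.1620, 0.2000, 0.2400], E[r] = 1.5850, γ^t·E[r] = 1.014400, running G = 3.162400
t=3: π = [0.2221, 0.1760, 0.1638, 0.1979, 0.2402], E[r] = 1.5804, γ^t·E[r] = 0.809165, running G = 3.971565
t=4: π = [0.2222, 0.1760, 0.1638, 0.1976, 0.2404], E[r] = 1.5798, γ^t·E[r] = 0.647066, running G = 4.618630
t=5: π = [0.2222, 0.1760, 0.1639, 0.1975, 0.2404], E[r] = 1.5796, γ^t·E[r] = 0.517615, running G = 5.136246
t=6: π = [0.2222, 0.1760, 0.1639, 0.1975, 0.2404], E[r] = 1.5796, γ^t·E[r] = 0.414089, running G = 5.550335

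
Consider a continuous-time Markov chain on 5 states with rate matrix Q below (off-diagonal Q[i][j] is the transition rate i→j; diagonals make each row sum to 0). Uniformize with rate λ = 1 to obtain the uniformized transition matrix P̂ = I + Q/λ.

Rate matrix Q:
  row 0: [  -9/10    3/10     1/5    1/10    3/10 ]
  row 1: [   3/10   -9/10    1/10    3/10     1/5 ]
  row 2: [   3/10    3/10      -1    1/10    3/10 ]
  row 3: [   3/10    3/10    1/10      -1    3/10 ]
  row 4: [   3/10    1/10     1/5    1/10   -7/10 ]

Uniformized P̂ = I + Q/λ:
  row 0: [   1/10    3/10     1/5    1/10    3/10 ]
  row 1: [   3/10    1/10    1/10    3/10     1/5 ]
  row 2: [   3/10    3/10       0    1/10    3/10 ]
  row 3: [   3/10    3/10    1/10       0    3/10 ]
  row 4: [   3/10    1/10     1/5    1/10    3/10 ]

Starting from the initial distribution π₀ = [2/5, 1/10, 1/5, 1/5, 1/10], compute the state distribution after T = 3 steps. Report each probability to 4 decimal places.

π = [0.2488, 0.2072, 0.1392, 0.1238, 0.2810]

t=0: π = [0.4000, 0.1000, 0.2000, 0.2000, 0.1000]
t=1: π = [0.2200, 0.2600, 0.1300, 0.1000, 0.2900]
t=2: π = [0.2560, 0.1900, 0.1380, 0.1420, 0.2740]
t=3: π = [0.2488, 0.2072, 0.1392, 0.1238, 0.2810]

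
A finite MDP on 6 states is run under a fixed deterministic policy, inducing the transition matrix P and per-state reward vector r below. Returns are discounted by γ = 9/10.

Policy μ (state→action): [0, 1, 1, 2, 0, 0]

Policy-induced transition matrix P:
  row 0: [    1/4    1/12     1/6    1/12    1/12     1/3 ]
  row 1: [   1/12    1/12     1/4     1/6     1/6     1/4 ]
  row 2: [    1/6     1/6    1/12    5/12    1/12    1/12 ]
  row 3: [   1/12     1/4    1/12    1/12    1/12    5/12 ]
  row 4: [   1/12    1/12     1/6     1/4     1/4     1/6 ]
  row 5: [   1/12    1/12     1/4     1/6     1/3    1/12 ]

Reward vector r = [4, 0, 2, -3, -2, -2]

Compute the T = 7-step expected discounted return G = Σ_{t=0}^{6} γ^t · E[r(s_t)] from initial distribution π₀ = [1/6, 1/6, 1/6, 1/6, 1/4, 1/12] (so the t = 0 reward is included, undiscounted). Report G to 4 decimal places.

G = -2.5745

t=0: π = [0.1667, 0.1667, 0.1667, 0.1667, 0.2500, 0.0833], E[r] = -0.1667, γ^t·E[r] = -0.166667, running G = -0.166667
t=1: π = [0.1250, 0.1250, 0.1597, 0.2014, 0.1597, 0.2292], E[r] = -0.5625, γ^t·E[r] = -0.506250, running G = -0.672917
t=2: π = [0.1175, 0.1302, 0.1661, 0.1927, 0.1777, 0.2159], E[r] = -0.5631, γ^t·E[r] = -0.456094, running G = -1.129010
t=3: π = [0.1168, 0.1293, 0.1656, 0.1971, 0.1778, 0.2134], E[r] = -0.5756, γ^t·E[r] = -0.419625, running G = -1.548635
t=4: π = [0.1166, 0.1300, 0.1650, 0.1967, 0.1771, 0.2146], E[r] = -0.5772, γ^t·E[r] = -0.378693, running G = -1.927329
t=5: π = [0.1165, 0.1299, 0.1652, 0.1966, 0.1773, 0.2145], E[r] = -0.5768, γ^t·E[r] = -0.340580, running G = -2.267909
t=6: π = [0.1165, 0.1299, 0.1652, 0.1967, 0.1773, 0.2144], E[r] = -0.5770, γ^t·E[r] = -0.306616, running G = -2.574525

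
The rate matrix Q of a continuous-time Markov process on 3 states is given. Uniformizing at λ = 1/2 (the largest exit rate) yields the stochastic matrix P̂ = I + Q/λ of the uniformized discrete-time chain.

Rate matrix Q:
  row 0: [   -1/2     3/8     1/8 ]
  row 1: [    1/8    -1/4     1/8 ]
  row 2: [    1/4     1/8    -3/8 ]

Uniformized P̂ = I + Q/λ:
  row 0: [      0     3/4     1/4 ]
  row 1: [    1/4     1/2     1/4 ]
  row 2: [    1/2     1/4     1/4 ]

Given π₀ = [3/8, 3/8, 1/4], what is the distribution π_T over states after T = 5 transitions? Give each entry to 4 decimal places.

t=0: π = [0.3750, 0.3750, 0.2500]
t=1: π = [0.2188, 0.5313, 0.2500]
t=2: π = [0.2578, 0.4922, 0.2500]
t=3: π = [0.2480, 0.5020, 0.2500]
t=4: π = [0.2505, 0.4995, 0.2500]
t=5: π = [0.2499, 0.5001, 0.2500]

π = [0.2499, 0.5001, 0.2500]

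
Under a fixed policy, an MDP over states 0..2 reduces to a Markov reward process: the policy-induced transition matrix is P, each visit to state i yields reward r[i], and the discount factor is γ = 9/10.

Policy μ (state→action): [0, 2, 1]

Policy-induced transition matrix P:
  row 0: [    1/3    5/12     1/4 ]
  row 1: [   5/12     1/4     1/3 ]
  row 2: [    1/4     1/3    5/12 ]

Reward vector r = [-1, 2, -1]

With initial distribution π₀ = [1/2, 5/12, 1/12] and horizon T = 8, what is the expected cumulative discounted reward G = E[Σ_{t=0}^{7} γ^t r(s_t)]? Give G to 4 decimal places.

G = 0.2734

t=0: π = [0.5000, 0.4167, 0.0833], E[r] = 0.2500, γ^t·E[r] = 0.250000, running G = 0.250000
t=1: π = [0.3611, 0.3403, 0.2986], E[r] = 0.0208, γ^t·E[r] = 0.018750, running G = 0.268750
t=2: π = [0.3368, 0.3351, 0.3281], E[r] = 0.0052, γ^t·E[r] = 0.004219, running G = 0.272969
t=3: π = [0.3339, 0.3335, 0.3326], E[r] = 0.0004, γ^t·E[r] = 0.000316, running G = 0.273285
t=4: π = [0.3334, 0.3334, 0.3332], E[r] = 0.0001, γ^t·E[r] = 0.000071, running G = 0.273356
t=5: π = [0.3333, 0.3333, 0.3333], E[r] = 0.0000, γ^t·E[r] = 0.000005, running G = 0.273362
t=6: π = [0.3333, 0.3333, 0.3333], E[r] = 0.0000, γ^t·E[r] = 0.000001, running G = 0.273363
t=7: π = [0.3333, 0.3333, 0.3333], E[r] = 0.0000, γ^t·E[r] = 0.000000, running G = 0.273363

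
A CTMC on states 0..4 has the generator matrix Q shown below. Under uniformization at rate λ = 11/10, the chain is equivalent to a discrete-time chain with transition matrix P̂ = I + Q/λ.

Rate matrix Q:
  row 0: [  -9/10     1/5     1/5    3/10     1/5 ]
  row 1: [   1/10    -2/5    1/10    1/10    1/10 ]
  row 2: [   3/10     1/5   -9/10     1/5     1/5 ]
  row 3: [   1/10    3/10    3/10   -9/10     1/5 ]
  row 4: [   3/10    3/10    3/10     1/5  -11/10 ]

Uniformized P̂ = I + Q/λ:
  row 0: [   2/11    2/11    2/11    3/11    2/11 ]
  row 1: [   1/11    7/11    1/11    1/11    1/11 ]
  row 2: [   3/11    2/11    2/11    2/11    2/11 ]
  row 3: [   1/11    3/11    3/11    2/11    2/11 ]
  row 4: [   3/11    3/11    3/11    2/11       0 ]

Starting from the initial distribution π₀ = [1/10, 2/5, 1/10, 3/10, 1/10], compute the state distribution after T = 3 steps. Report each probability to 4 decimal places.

π = [0.1588, 0.3842, 0.1719, 0.1609, 0.1242]

t=0: π = [0.1000, 0.4000, 0.1000, 0.3000, 0.1000]
t=1: π = [0.1364, 0.4000, 0.1818, 0.1545, 0.1273]
t=2: π = [0.1595, 0.3893, 0.1711, 0.1579, 0.1223]
t=3: π = [0.1588, 0.3842, 0.1719, 0.1609, 0.1242]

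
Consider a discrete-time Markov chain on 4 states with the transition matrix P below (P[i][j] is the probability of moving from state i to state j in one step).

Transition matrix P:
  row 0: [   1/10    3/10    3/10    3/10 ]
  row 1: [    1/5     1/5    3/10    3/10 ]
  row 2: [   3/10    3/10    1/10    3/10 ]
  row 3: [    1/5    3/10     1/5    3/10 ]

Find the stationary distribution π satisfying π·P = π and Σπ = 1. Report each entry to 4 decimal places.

π = [0.2023, 0.2727, 0.2250, 0.3000]

Balance equations π_j = Σ_i π_i·P[i][j]:
  π_0 = 1/10·π_0 + 1/5·π_1 + 3/10·π_2 + 1/5·π_3
  π_1 = 3/10·π_0 + 1/5·π_1 + 3/10·π_2 + 3/10·π_3
  π_2 = 3/10·π_0 + 3/10·π_1 + 1/10·π_2 + 1/5·π_3
  normalize: π_0 + π_1 + π_2 + π_3 = 1
Solving the linear system gives exactly π = [89/440, 3/11, 9/40, 3/10].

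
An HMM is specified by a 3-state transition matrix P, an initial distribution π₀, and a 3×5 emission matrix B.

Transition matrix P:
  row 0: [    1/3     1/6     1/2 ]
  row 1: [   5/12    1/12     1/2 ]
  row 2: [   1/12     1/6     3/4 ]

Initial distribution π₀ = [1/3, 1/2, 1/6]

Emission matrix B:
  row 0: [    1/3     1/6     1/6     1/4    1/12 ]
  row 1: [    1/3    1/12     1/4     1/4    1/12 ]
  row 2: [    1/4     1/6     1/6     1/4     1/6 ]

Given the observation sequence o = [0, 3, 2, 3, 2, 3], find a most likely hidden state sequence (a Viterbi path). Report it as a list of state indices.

path = [1, 2, 2, 2, 2, 2]

t=0: δ = [1.111e-01, 1.667e-01, 4.167e-02]  (obs o_0=0)
t=1: δ = [1.736e-02, 4.630e-03, 2.083e-02]  ψ = [1, 0, 1]  (obs o_1=3)
t=2: δ = [9.645e-04, 8.681e-04, 2.604e-03]  ψ = [0, 2, 2]  (obs o_2=2)
t=3: δ = [9.042e-05, 1.085e-04, 4.883e-04]  ψ = [1, 2, 2]  (obs o_3=3)
t=4: δ = [7.535e-06, 2.035e-05, 6.104e-05]  ψ = [1, 2, 2]  (obs o_4=2)
t=5: δ = [2.119e-06, 2.543e-06, 1.144e-05]  ψ = [1, 2, 2]  (obs o_5=3)
backtrack: best end state = 2; path = [1, 2, 2, 2, 2, 2]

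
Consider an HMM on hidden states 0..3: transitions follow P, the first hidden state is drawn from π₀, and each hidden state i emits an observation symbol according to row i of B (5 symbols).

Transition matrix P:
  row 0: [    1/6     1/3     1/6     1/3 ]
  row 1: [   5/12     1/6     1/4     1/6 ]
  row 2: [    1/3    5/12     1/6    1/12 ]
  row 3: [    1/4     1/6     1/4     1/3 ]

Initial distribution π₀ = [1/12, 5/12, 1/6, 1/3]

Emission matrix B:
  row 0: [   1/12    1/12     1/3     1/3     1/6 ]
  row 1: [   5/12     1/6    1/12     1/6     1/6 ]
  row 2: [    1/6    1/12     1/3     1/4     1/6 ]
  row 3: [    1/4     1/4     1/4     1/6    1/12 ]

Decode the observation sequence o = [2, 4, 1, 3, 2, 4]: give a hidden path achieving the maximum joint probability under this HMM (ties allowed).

t=0: δ = [2.778e-02, 3.472e-02, 5.556e-02, 8.333e-02]  (obs o_0=2)
t=1: δ = [3.472e-03, 3.858e-03, 3.472e-03, 2.315e-03]  ψ = [3, 2, 3, 3]  (obs o_1=4)
t=2: δ = [1.340e-04, 2.411e-04, 8.038e-05, 2.894e-04]  ψ = [1, 2, 1, 0]  (obs o_2=1)
t=3: δ = [3.349e-05, 8.038e-06, 1.808e-05, 1.608e-05]  ψ = [1, 3, 3, 3]  (obs o_3=3)
t=4: δ = [2.009e-06, 9.303e-07, 1.861e-06, 2.791e-06]  ψ = [2, 0, 0, 0]  (obs o_4=2)
t=5: δ = [1.163e-07, 1.292e-07, 1.163e-07, 7.752e-08]  ψ = [3, 2, 3, 3]  (obs o_5=4)
backtrack: best end state = 1; path = [3, 2, 1, 0, 2, 1]

path = [3, 2, 1, 0, 2, 1]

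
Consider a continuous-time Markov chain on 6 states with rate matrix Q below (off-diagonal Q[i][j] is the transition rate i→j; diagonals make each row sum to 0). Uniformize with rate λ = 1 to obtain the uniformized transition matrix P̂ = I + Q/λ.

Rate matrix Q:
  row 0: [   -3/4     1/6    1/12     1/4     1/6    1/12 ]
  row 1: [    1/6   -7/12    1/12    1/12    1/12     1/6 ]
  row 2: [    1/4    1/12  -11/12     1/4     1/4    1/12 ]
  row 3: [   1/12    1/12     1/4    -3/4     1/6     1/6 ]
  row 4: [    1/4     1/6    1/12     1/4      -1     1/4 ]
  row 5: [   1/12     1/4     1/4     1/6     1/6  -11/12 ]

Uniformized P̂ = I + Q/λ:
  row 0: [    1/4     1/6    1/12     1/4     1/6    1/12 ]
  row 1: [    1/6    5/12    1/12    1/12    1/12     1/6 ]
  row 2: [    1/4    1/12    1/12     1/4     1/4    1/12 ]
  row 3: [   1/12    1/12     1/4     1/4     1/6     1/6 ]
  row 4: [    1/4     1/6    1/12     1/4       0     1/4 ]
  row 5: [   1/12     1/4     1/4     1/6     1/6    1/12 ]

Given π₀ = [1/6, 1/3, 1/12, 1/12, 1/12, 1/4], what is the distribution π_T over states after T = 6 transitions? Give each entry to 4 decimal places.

t=0: π = [0.1667, 0.3333, 0.0833, 0.0833, 0.0833, 0.2500]
t=1: π = [0.1667, 0.2569, 0.1389, 0.1736, 0.1319, 0.1319]
t=2: π = [0.1777, 0.2159, 0.1343, 0.1962, 0.1348, 0.1412]
t=3: π = [0.1758, 0.2049, 0.1396, 0.2023, 0.1374, 0.1401]
t=4: π = [0.1759, 0.2011, 0.1404, 0.2042, 0.1383, 0.1402]
t=5: π = [0.1759, 0.1999, 0.1407, 0.2048, 0.1386, 0.1402]
t=6: π = [0.1758, 0.1995, 0.1408, 0.2050, 0.1386, 0.1402]

π = [0.1758, 0.1995, 0.1408, 0.2050, 0.1386, 0.1402]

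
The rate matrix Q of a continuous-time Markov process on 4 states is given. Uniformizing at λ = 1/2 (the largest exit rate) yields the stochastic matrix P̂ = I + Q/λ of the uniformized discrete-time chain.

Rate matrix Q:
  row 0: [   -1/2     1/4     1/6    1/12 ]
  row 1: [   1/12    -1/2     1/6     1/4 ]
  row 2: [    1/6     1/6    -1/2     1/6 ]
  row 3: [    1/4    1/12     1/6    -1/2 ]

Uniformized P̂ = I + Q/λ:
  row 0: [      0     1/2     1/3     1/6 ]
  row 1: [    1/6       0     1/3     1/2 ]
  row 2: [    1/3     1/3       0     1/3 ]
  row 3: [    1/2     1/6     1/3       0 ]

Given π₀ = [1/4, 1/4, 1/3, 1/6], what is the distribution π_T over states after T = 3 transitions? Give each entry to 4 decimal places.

π = [0.2488, 0.2558, 0.2469, 0.2485]

t=0: π = [0.2500, 0.2500, 0.3333, 0.1667]
t=1: π = [0.2361, 0.2639, 0.2222, 0.2778]
t=2: π = [0.2569, 0.2384, 0.2593, 0.2454]
t=3: π = [0.2488, 0.2558, 0.2469, 0.2485]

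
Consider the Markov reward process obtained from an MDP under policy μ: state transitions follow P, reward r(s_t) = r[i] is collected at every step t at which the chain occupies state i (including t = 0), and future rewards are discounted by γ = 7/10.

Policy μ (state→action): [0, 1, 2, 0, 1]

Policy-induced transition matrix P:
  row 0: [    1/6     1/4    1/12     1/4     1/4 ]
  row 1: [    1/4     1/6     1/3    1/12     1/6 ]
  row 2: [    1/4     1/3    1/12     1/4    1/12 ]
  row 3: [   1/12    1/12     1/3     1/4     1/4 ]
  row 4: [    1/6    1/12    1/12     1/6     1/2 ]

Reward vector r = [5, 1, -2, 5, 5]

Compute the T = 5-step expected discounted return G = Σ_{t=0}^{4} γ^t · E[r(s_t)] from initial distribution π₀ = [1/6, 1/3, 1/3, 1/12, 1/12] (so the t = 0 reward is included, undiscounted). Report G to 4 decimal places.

t=0: π = [0.1667, 0.3333, 0.3333, 0.0833, 0.0833], E[r] = 1.3333, γ^t·E[r] = 1.333333, running G = 1.333333
t=1: π = [0.2153, 0.2222, 0.1875, 0.1875, 0.1875], E[r] = 2.7986, γ^t·E[r] = 1.959028, running G = 3.292361
t=2: π = [0.1852, 0.1846, 0.1858, 0.1973, 0.2471], E[r] = 2.9612, γ^t·E[r] = 1.451001, running G = 4.743362
t=3: π = [0.1811, 0.1760, 0.1788, 0.1986, 0.2654], E[r] = 3.0442, γ^t·E[r] = 1.044152, running G = 5.787514
t=4: π = [0.1797, 0.1729, 0.1770, 0.1985, 0.2719], E[r] = 3.0695, γ^t·E[r] = 0.736977, running G = 6.524491

G = 6.5245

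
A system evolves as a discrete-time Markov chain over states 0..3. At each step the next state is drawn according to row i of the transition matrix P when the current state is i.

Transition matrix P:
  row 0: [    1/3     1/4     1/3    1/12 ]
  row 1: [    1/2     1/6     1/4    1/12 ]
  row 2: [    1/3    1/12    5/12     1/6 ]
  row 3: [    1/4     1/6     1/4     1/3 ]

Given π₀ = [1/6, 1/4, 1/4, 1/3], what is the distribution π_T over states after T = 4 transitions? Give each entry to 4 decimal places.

π = [0.3488, 0.1679, 0.3347, 0.1486]

t=0: π = [0.1667, 0.2500, 0.2500, 0.3333]
t=1: π = [0.3472, 0.1597, 0.3056, 0.1875]
t=2: π = [0.3443, 0.1701, 0.3299, 0.1557]
t=3: π = [0.3487, 0.1679, 0.3337, 0.1497]
t=4: π = [0.3488, 0.1679, 0.3347, 0.1486]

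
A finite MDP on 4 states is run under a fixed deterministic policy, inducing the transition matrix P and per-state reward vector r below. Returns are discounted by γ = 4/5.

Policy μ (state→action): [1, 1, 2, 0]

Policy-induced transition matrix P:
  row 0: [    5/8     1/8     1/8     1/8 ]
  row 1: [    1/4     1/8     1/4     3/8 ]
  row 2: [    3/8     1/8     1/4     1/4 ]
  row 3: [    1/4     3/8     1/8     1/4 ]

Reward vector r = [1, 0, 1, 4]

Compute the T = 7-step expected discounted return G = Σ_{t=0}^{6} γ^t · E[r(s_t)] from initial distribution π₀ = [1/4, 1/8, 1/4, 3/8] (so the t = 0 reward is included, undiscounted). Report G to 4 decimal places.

G = 6.3871

t=0: π = [0.2500, 0.1250, 0.2500, 0.3750], E[r] = 2.0000, γ^t·E[r] = 2.000000, running G = 2.000000
t=1: π = [0.3750, 0.2188, 0.1719, 0.2344], E[r] = 1.4844, γ^t·E[r] = 1.187500, running G = 3.187500
t=2: π = [0.4121, 0.1836, 0.1738, 0.2305], E[r] = 1.5078, γ^t·E[r] = 0.965000, running G = 4.152500
t=3: π = [0.4263, 0.1826, 0.1697, 0.2214], E[r] = 1.4817, γ^t·E[r] = 0.758625, running G = 4.911125
t=4: π = [0.4311, 0.1804, 0.1690, 0.2195], E[r] = 1.4783, γ^t·E[r] = 0.605500, running G = 5.516625
t=5: π = [0.4328, 0.1799, 0.1687, 0.2187], E[r] = 1.4761, γ^t·E[r] = 0.483689, running G = 6.000314
t=6: π = [0.4334, 0.1797, 0.1686, 0.2184], E[r] = 1.4755, γ^t·E[r] = 0.386794, running G = 6.387107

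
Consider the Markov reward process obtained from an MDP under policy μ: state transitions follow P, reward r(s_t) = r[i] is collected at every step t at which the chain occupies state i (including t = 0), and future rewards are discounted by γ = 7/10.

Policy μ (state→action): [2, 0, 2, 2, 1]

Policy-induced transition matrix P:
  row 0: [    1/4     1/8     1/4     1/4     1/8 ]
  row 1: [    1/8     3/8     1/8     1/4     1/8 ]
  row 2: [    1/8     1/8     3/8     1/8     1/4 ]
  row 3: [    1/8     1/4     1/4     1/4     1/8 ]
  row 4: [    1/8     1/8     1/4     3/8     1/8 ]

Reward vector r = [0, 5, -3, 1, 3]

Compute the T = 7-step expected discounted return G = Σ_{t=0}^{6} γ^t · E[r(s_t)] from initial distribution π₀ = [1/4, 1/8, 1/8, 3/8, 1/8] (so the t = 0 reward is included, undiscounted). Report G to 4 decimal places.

G = 2.9769

t=0: π = [0.2500, 0.1250, 0.1250, 0.3750, 0.1250], E[r] = 1.0000, γ^t·E[r] = 1.000000, running G = 1.000000
t=1: π = [0.1563, 0.2031, 0.2500, 0.2500, 0.1406], E[r] = 0.9375, γ^t·E[r] = 0.656250, running G = 1.656250
t=2: π = [0.1445, 0.2070, 0.2559, 0.2363, 0.1563], E[r] = 0.9727, γ^t·E[r] = 0.476602, running G = 2.132852
t=3: π = [0.1431, 0.2063, 0.2561, 0.2375, 0.1570], E[r] = 0.9717, γ^t·E[r] = 0.333286, running G = 2.466138
t=4: π = [0.1429, 0.2063, 0.2562, 0.2376, 0.1570], E[r] = 0.9713, γ^t·E[r] = 0.233212, running G = 2.699350
t=5: π = [0.1429, 0.2063, 0.2562, 0.2376, 0.1570], E[r] = 0.9713, γ^t·E[r] = 0.163245, running G = 2.862595
t=6: π = [0.1429, 0.2063, 0.2562, 0.2376, 0.1570], E[r] = 0.9713, γ^t·E[r] = 0.114270, running G = 2.976865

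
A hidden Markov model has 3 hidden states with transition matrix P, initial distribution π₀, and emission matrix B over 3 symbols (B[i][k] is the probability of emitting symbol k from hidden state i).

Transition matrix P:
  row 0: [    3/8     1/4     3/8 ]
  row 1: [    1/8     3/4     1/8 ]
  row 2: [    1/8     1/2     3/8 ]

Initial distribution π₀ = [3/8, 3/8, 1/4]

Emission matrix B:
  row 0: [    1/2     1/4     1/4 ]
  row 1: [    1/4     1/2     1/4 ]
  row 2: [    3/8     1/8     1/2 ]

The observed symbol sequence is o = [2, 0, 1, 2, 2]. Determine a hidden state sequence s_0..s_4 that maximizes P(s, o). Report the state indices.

path = [1, 1, 1, 1, 1]

t=0: δ = [9.375e-02, 9.375e-02, 1.250e-01]  (obs o_0=2)
t=1: δ = [1.758e-02, 1.758e-02, 1.758e-02]  ψ = [0, 1, 2]  (obs o_1=0)
t=2: δ = [1.648e-03, 6.592e-03, 8.240e-04]  ψ = [0, 1, 0]  (obs o_2=1)
t=3: δ = [2.060e-04, 1.236e-03, 4.120e-04]  ψ = [1, 1, 1]  (obs o_3=2)
t=4: δ = [3.862e-05, 2.317e-04, 7.725e-05]  ψ = [1, 1, 1]  (obs o_4=2)
backtrack: best end state = 1; path = [1, 1, 1, 1, 1]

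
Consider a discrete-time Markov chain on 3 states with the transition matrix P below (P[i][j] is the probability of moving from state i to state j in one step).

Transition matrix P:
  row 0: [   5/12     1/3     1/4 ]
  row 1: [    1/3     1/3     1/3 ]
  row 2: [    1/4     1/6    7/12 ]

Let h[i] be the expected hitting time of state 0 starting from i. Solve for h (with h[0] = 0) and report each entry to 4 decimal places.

First-step conditioning: h[0] = 0; for i ≠ 0, h[i] = 1 + Σ_k P[i][k]·h[k].
  h[1] = 1 + 1/3·h[1] + 1/3·h[2]
  h[2] = 1 + 1/6·h[1] + 7/12·h[2]
Solving the 2×2 linear system over states ≠ 0 gives exactly h = [0, 27/8, 15/4] (h[0] = 0 is the target).

h = [0.0000, 3.3750, 3.7500]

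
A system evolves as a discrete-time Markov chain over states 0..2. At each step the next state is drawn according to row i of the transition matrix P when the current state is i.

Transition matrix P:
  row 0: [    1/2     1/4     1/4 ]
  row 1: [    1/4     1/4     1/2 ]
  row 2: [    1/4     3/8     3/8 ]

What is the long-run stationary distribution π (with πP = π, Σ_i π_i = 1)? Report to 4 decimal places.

π = [0.3333, 0.2963, 0.3704]

Balance equations π_j = Σ_i π_i·P[i][j]:
  π_0 = 1/2·π_0 + 1/4·π_1 + 1/4·π_2
  π_1 = 1/4·π_0 + 1/4·π_1 + 3/8·π_2
  normalize: π_0 + π_1 + π_2 = 1
Solving the linear system gives exactly π = [1/3, 8/27, 10/27].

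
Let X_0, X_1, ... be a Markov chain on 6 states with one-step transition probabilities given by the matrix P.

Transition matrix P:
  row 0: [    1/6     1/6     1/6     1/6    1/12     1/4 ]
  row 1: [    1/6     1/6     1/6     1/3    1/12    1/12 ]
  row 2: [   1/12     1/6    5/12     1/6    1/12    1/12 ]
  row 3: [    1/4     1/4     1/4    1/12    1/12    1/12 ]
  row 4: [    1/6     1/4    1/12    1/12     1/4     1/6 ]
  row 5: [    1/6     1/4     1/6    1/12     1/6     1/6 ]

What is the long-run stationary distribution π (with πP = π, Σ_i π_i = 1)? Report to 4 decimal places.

π = [0.1615, 0.2008, 0.2281, 0.1660, 0.1131, 0.1305]

Balance equations π_j = Σ_i π_i·P[i][j]:
  π_0 = 1/6·π_0 + 1/6·π_1 + 1/12·π_2 + 1/4·π_3 + 1/6·π_4 + 1/6·π_5
  π_1 = 1/6·π_0 + 1/6·π_1 + 1/6·π_2 + 1/4·π_3 + 1/4·π_4 + 1/4·π_5
  π_2 = 1/6·π_0 + 1/6·π_1 + 5/12·π_2 + 1/4·π_3 + 1/12·π_4 + 1/6·π_5
  π_3 = 1/6·π_0 + 1/3·π_1 + 1/6·π_2 + 1/12·π_3 + 1/12·π_4 + 1/12·π_5
  π_4 = 1/12·π_0 + 1/12·π_1 + 1/12·π_2 + 1/12·π_3 + 1/4·π_4 + 1/6·π_5
  normalize: π_0 + π_1 + π_2 + π_3 + π_4 + π_5 = 1
Solving the linear system gives exactly π = [14650/90717, 552/2749, 20693/90717, 1369/8247, 10256/90717, 11843/90717].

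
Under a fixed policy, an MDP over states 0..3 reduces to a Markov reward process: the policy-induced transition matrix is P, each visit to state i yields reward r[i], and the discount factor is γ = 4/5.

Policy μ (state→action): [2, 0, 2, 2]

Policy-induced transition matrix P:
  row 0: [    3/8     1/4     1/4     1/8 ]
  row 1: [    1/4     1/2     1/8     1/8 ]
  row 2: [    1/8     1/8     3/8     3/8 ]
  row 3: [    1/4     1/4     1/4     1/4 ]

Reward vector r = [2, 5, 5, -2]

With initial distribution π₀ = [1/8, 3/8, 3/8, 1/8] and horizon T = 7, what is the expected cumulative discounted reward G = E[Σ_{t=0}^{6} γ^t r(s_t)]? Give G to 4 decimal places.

G = 11.8384

t=0: π = [0.1250, 0.3750, 0.3750, 0.1250], E[r] = 3.7500, γ^t·E[r] = 3.750000, running G = 3.750000
t=1: π = [0.2188, 0.2969, 0.2500, 0.2344], E[r] = 2.7031, γ^t·E[r] = 2.162500, running G = 5.912500
t=2: π = [0.2461, 0.2930, 0.2441, 0.2168], E[r] = 2.7441, γ^t·E[r] = 1.756250, running G = 7.668750
t=3: π = [0.2502, 0.2927, 0.2439, 0.2131], E[r] = 2.7573, γ^t·E[r] = 1.411750, running G = 9.080500
t=4: π = [0.2508, 0.2927, 0.2439, 0.2126], E[r] = 2.7593, γ^t·E[r] = 1.130213, running G = 10.210713
t=5: π = [0.2509, 0.2927, 0.2439, 0.2126], E[r] = 2.7596, γ^t·E[r] = 0.904251, running G = 11.114964
t=6: π = [0.2509, 0.2927, 0.2439, 0.2125], E[r] = 2.7596, γ^t·E[r] = 0.723408, running G = 11.838372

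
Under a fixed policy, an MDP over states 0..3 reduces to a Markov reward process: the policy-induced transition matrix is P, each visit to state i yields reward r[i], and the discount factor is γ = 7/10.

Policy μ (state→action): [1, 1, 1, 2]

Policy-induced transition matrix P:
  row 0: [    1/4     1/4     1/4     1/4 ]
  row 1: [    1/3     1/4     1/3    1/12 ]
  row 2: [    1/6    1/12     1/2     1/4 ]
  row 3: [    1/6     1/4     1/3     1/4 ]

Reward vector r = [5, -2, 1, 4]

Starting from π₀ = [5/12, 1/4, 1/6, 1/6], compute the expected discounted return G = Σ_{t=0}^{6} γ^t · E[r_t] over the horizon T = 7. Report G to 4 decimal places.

t=0: π = [0.4167, 0.2500, 0.1667, 0.1667], E[r] = 2.4167, γ^t·E[r] = 2.416667, running G = 2.416667
t=1: π = [0.2431, 0.2222, 0.3264, 0.2083], E[r] = 1.9306, γ^t·E[r] = 1.351389, running G = 3.768056
t=2: π = [0.2240, 0.1956, 0.3675, 0.2130], E[r] = 1.9479, γ^t·E[r] = 0.954479, running G = 4.722535
t=3: π = [0.2179, 0.1888, 0.3759, 0.2174], E[r] = 1.9577, γ^t·E[r] = 0.671477, running G = 5.394011
t=4: π = [0.2163, 0.1873, 0.3778, 0.2185], E[r] = 1.9587, γ^t·E[r] = 0.470290, running G = 5.864302
t=5: π = [0.2159, 0.1870, 0.3783, 0.2188], E[r] = 1.9589, γ^t·E[r] = 0.329232, running G = 6.193534
t=6: π = [0.2158, 0.1870, 0.3784, 0.2188], E[r] = 1.9590, γ^t·E[r] = 0.230469, running G = 6.424003

G = 6.4240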